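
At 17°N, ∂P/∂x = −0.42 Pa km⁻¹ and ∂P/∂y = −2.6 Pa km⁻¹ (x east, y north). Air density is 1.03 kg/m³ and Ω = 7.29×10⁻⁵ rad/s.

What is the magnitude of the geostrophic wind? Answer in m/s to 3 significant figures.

60.0 m/s

Coriolis parameter at 17°N:
f = 2Ω sin φ = 2 × 7.29×10⁻⁵ × sin 17° = 4.26×10⁻⁵ s⁻¹
Component geostrophic relations (x east, y north):
u_g = −(1/(fρ)) ∂P/∂y,  v_g = (1/(fρ)) ∂P/∂x
u_g = −(−2.6×10⁻³)/(4.26×10⁻⁵ × 1.03) = 59.2 m/s;  v_g = (−0.42×10⁻³)/(4.26×10⁻⁵ × 1.03) = −9.57 m/s
|V_g| = √(u_g² + v_g²) = 60.0 m/s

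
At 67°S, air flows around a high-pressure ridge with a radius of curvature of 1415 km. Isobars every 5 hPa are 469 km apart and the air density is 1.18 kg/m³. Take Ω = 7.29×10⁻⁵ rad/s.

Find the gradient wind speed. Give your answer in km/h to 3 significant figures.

25.2 km/h

Coriolis parameter at 67°S:
f = 2Ω sin φ = 2 × 7.29×10⁻⁵ × sin 67° = 1.34×10⁻⁴ s⁻¹
Pressure gradient: |∂P/∂n| = 500 Pa / 469000 m = 1.07×10⁻³ Pa/m
Geostrophic speed: V_g = |∂P/∂n|/(fρ) = 1.07×10⁻³/(1.34×10⁻⁴ × 1.18) = 6.73 m/s
Around a high, pressure-gradient force acts outward with centrifugal, so Coriolis balances both:
fV = (1/ρ)|∂P/∂n| + V²/R  →  V² − fR·V + fR·V_g = 0
With fR = 1.34×10⁻⁴ × 1415×10³ m = 190 m/s:
V = [fR − √((fR)² − 4 fR V_g)]/2 = [190 − √(190² − 4×190×6.73)]/2 = 6.99 m/s
Supergeostrophic (V > V_g = 6.73 m/s), as expected around a high.
Converting: 6.99 m/s × 3.6 = 25.2 km/h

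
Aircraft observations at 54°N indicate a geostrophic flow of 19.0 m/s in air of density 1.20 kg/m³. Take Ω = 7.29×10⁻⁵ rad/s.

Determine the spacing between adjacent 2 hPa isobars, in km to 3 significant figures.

74.4 km

Coriolis parameter at 54°N:
f = 2Ω sin φ = 2 × 7.29×10⁻⁵ × sin 54° = 1.18×10⁻⁴ s⁻¹
Geostrophic balance rearranged: |∂P/∂n| = f ρ V_g
|∂P/∂n| = 1.18×10⁻⁴ × 1.20 × 19.0 = 2.69×10⁻³ Pa/m
Isobar spacing: Δn = ΔP/|∂P/∂n| = 200 Pa / 2.69×10⁻³ Pa/m = 74367 m ≈ 74.4 km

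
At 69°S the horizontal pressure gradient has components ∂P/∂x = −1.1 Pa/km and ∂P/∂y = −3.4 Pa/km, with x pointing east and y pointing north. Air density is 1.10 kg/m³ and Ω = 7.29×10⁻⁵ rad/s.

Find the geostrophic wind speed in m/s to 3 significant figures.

Coriolis parameter at 69°S:
f = 2Ω sin φ = 2 × 7.29×10⁻⁵ × sin 69° = 1.36×10⁻⁴ s⁻¹
In the Southern Hemisphere f is negative: f = −1.36×10⁻⁴ s⁻¹.
Component geostrophic relations (x east, y north):
u_g = −(1/(fρ)) ∂P/∂y,  v_g = (1/(fρ)) ∂P/∂x
u_g = −(−3.4×10⁻³)/(−1.36×10⁻⁴ × 1.10) = −22.7 m/s;  v_g = (−1.1×10⁻³)/(−1.36×10⁻⁴ × 1.10) = 7.35 m/s
|V_g| = √(u_g² + v_g²) = 23.9 m/s

23.9 m/s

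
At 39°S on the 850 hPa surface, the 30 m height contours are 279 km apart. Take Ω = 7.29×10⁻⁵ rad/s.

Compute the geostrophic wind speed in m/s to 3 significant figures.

11.5 m/s

Coriolis parameter at 39°S:
f = 2Ω sin φ = 2 × 7.29×10⁻⁵ × sin 39° = 9.18×10⁻⁵ s⁻¹
Height gradient: |∂Z/∂n| = 30 m / 279000 m = 1.08×10⁻⁴
On a pressure surface, geostrophic balance gives V_g = (g/f)|∂Z/∂n|:
V_g = 9.81 × 1.08×10⁻⁴ / 9.18×10⁻⁵ = 11.5 m/s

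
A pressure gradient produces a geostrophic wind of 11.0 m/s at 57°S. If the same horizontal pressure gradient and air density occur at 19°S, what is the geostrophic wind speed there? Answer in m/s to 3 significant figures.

With the same pressure gradient and density, V_g ∝ 1/f ∝ 1/sin φ.
V₂ = V₁ · sin φ₁ / sin φ₂ = 11.0 × sin 57° / sin 19°
V₂ = 11.0 × 0.8387/0.3256 = 28.3 m/s

28.3 m/s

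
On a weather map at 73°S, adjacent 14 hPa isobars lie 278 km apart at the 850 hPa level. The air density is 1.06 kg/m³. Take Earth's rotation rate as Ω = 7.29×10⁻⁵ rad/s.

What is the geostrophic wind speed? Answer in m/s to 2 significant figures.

34 m/s

Coriolis parameter at 73°S:
f = 2Ω sin φ = 2 × 7.29×10⁻⁵ × sin 73° = 1.39×10⁻⁴ s⁻¹
Pressure gradient: |∂P/∂n| = 1400 Pa / 278000 m = 5.04×10⁻³ Pa/m
Geostrophic balance (pressure-gradient force = Coriolis force):
V_g = (1/(fρ)) |∂P/∂n| = 5.04×10⁻³ / (1.39×10⁻⁴ × 1.06) = 34.1 m/s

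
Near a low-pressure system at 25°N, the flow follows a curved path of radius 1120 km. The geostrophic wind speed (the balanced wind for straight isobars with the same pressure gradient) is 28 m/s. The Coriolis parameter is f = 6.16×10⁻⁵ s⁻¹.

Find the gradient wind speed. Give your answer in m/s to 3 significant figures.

21.4 m/s

Around a low, centrifugal force acts outward with Coriolis, so pressure-gradient force balances both:
(1/ρ)|∂P/∂n| = fV + V²/R  →  V² + fR·V − fR·V_g = 0
With fR = 6.16×10⁻⁵ × 1120×10³ m = 69.0 m/s:
V = [−fR + √((fR)² + 4 fR V_g)]/2 = [−69.0 + √(69.0² + 4×69.0×28)]/2 = 21.4 m/s
Subgeostrophic (V < V_g = 28 m/s), as expected around a low.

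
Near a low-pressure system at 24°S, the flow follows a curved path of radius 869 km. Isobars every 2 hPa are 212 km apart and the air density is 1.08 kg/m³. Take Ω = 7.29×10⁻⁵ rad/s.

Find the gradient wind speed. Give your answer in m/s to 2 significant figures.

Coriolis parameter at 24°S:
f = 2Ω sin φ = 2 × 7.29×10⁻⁵ × sin 24° = 5.93×10⁻⁵ s⁻¹
Pressure gradient: |∂P/∂n| = 200 Pa / 212000 m = 9.43×10⁻⁴ Pa/m
Geostrophic speed: V_g = |∂P/∂n|/(fρ) = 9.43×10⁻⁴/(5.93×10⁻⁵ × 1.08) = 14.7 m/s
Around a low, centrifugal force acts outward with Coriolis, so pressure-gradient force balances both:
(1/ρ)|∂P/∂n| = fV + V²/R  →  V² + fR·V − fR·V_g = 0
With fR = 5.93×10⁻⁵ × 869×10³ m = 51.5 m/s:
V = [−fR + √((fR)² + 4 fR V_g)]/2 = [−51.5 + √(51.5² + 4×51.5×14.7)]/2 = 12 m/s
Subgeostrophic (V < V_g = 14.7 m/s), as expected around a low.

12 m/s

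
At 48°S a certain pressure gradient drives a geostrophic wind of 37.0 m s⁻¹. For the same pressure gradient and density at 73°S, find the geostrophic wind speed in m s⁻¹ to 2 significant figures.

29 m s⁻¹

With the same pressure gradient and density, V_g ∝ 1/f ∝ 1/sin φ.
V₂ = V₁ · sin φ₁ / sin φ₂ = 37.0 × sin 48° / sin 73°
V₂ = 37.0 × 0.7431/0.9563 = 29 m s⁻¹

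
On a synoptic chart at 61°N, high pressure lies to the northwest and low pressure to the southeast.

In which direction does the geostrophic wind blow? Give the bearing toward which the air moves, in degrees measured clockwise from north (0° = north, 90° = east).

The pressure-gradient force points toward the southeast (bearing 135°).
Geostrophic balance: in the Northern Hemisphere the Coriolis force deflects motion to the right, so the geostrophic wind blows 90° to the right of the pressure-gradient force (low pressure on the left).
Rotating 135° by 90° clockwise gives 225° — the wind blows toward the southwest.

225°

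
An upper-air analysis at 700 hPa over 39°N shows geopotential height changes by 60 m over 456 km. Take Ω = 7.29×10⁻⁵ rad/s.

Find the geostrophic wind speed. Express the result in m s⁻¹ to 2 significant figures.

14 m s⁻¹

Coriolis parameter at 39°N:
f = 2Ω sin φ = 2 × 7.29×10⁻⁵ × sin 39° = 9.18×10⁻⁵ s⁻¹
Height gradient: |∂Z/∂n| = 60 m / 456000 m = 1.32×10⁻⁴
On a pressure surface, geostrophic balance gives V_g = (g/f)|∂Z/∂n|:
V_g = 9.81 × 1.32×10⁻⁴ / 9.18×10⁻⁵ = 14.1 m/s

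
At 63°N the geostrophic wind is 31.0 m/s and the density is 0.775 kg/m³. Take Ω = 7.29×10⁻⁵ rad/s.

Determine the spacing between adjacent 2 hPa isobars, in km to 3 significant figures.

Coriolis parameter at 63°N:
f = 2Ω sin φ = 2 × 7.29×10⁻⁵ × sin 63° = 1.30×10⁻⁴ s⁻¹
Geostrophic balance rearranged: |∂P/∂n| = f ρ V_g
|∂P/∂n| = 1.30×10⁻⁴ × 0.775 × 31.0 = 3.12×10⁻³ Pa/m
Isobar spacing: Δn = ΔP/|∂P/∂n| = 200 Pa / 3.12×10⁻³ Pa/m = 64081 m ≈ 64.1 km

64.1 km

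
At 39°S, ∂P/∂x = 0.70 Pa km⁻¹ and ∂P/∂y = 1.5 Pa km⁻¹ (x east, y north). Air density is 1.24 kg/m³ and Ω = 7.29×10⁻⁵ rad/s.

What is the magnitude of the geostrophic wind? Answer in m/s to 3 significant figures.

14.5 m/s

Coriolis parameter at 39°S:
f = 2Ω sin φ = 2 × 7.29×10⁻⁵ × sin 39° = 9.18×10⁻⁵ s⁻¹
In the Southern Hemisphere f is negative: f = −9.18×10⁻⁵ s⁻¹.
Component geostrophic relations (x east, y north):
u_g = −(1/(fρ)) ∂P/∂y,  v_g = (1/(fρ)) ∂P/∂x
u_g = −(1.5×10⁻³)/(−9.18×10⁻⁵ × 1.24) = 13.2 m/s;  v_g = (0.70×10⁻³)/(−9.18×10⁻⁵ × 1.24) = −6.15 m/s
|V_g| = √(u_g² + v_g²) = 14.5 m/s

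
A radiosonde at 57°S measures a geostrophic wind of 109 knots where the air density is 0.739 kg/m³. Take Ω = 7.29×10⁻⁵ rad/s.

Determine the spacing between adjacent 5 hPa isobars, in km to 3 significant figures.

Coriolis parameter at 57°S:
f = 2Ω sin φ = 2 × 7.29×10⁻⁵ × sin 57° = 1.22×10⁻⁴ s⁻¹
Wind speed in SI: 109 knots = 56.1 m/s
Geostrophic balance rearranged: |∂P/∂n| = f ρ V_g
|∂P/∂n| = 1.22×10⁻⁴ × 0.739 × 56.1 = 5.07×10⁻³ Pa/m
Isobar spacing: Δn = ΔP/|∂P/∂n| = 500 Pa / 5.07×10⁻³ Pa/m = 98676 m ≈ 98.7 km

98.7 km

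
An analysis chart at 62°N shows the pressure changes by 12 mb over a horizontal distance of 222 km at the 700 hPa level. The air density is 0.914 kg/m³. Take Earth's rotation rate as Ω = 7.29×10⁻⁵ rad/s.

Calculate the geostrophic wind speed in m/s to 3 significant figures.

Coriolis parameter at 62°N:
f = 2Ω sin φ = 2 × 7.29×10⁻⁵ × sin 62° = 1.29×10⁻⁴ s⁻¹
Pressure gradient: |∂P/∂n| = 1200 Pa / 222000 m = 5.41×10⁻³ Pa/m
Geostrophic balance (pressure-gradient force = Coriolis force):
V_g = (1/(fρ)) |∂P/∂n| = 5.41×10⁻³ / (1.29×10⁻⁴ × 0.914) = 45.9 m/s

45.9 m/s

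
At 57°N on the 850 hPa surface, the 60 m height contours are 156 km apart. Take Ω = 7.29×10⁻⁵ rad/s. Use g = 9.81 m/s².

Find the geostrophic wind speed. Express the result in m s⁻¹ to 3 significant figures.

30.9 m s⁻¹

Coriolis parameter at 57°N:
f = 2Ω sin φ = 2 × 7.29×10⁻⁵ × sin 57° = 1.22×10⁻⁴ s⁻¹
Height gradient: |∂Z/∂n| = 60 m / 156000 m = 3.85×10⁻⁴
On a pressure surface, geostrophic balance gives V_g = (g/f)|∂Z/∂n|:
V_g = 9.81 × 3.85×10⁻⁴ / 1.22×10⁻⁴ = 30.9 m/s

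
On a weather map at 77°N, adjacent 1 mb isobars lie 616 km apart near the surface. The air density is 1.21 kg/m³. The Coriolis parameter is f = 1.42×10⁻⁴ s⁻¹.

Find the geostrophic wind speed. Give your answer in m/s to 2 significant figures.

Pressure gradient: |∂P/∂n| = 100 Pa / 616000 m = 1.62×10⁻⁴ Pa/m
Geostrophic balance (pressure-gradient force = Coriolis force):
V_g = (1/(fρ)) |∂P/∂n| = 1.62×10⁻⁴ / (1.42×10⁻⁴ × 1.21) = 0.945 m/s

0.94 m/s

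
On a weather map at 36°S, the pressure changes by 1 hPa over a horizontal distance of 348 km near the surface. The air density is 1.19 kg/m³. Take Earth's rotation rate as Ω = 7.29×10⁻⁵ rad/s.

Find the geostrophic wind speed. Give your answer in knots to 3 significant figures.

5.48 knots

Coriolis parameter at 36°S:
f = 2Ω sin φ = 2 × 7.29×10⁻⁵ × sin 36° = 8.57×10⁻⁵ s⁻¹
Pressure gradient: |∂P/∂n| = 100 Pa / 348000 m = 2.87×10⁻⁴ Pa/m
Geostrophic balance (pressure-gradient force = Coriolis force):
V_g = (1/(fρ)) |∂P/∂n| = 2.87×10⁻⁴ / (8.57×10⁻⁵ × 1.19) = 2.82 m/s
Converting: 2.82 m/s × 1.944 = 5.48 knots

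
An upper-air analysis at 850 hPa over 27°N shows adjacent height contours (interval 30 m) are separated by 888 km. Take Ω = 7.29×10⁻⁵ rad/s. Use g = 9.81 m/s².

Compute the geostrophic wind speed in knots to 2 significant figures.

Coriolis parameter at 27°N:
f = 2Ω sin φ = 2 × 7.29×10⁻⁵ × sin 27° = 6.62×10⁻⁵ s⁻¹
Height gradient: |∂Z/∂n| = 30 m / 888000 m = 3.38×10⁻⁵
On a pressure surface, geostrophic balance gives V_g = (g/f)|∂Z/∂n|:
V_g = 9.81 × 3.38×10⁻⁵ / 6.62×10⁻⁵ = 5.01 m/s
Converting: 5.01 m/s × 1.944 = 9.7 knots

9.7 knots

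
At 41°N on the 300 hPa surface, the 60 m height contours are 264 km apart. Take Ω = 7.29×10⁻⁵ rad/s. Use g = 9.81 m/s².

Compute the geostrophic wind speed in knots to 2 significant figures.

45 knots

Coriolis parameter at 41°N:
f = 2Ω sin φ = 2 × 7.29×10⁻⁵ × sin 41° = 9.57×10⁻⁵ s⁻¹
Height gradient: |∂Z/∂n| = 60 m / 264000 m = 2.27×10⁻⁴
On a pressure surface, geostrophic balance gives V_g = (g/f)|∂Z/∂n|:
V_g = 9.81 × 2.27×10⁻⁴ / 9.57×10⁻⁵ = 23.3 m/s
Converting: 23.3 m/s × 1.944 = 45 knots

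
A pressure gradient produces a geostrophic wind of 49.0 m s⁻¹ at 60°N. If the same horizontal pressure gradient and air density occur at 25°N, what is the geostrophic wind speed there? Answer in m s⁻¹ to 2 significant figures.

With the same pressure gradient and density, V_g ∝ 1/f ∝ 1/sin φ.
V₂ = V₁ · sin φ₁ / sin φ₂ = 49.0 × sin 60° / sin 25°
V₂ = 49.0 × 0.8660/0.4226 = 100 m s⁻¹

100 m s⁻¹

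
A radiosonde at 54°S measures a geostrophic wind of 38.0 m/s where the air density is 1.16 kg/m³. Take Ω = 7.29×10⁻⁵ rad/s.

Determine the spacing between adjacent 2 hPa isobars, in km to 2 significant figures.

Coriolis parameter at 54°S:
f = 2Ω sin φ = 2 × 7.29×10⁻⁵ × sin 54° = 1.18×10⁻⁴ s⁻¹
Geostrophic balance rearranged: |∂P/∂n| = f ρ V_g
|∂P/∂n| = 1.18×10⁻⁴ × 1.16 × 38.0 = 5.20×10⁻³ Pa/m
Isobar spacing: Δn = ΔP/|∂P/∂n| = 200 Pa / 5.20×10⁻³ Pa/m = 38466 m ≈ 38 km

38 km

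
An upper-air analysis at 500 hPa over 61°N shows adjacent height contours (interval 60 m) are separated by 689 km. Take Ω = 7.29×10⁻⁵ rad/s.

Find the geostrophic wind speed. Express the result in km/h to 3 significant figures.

24.1 km/h

Coriolis parameter at 61°N:
f = 2Ω sin φ = 2 × 7.29×10⁻⁵ × sin 61° = 1.28×10⁻⁴ s⁻¹
Height gradient: |∂Z/∂n| = 60 m / 689000 m = 8.71×10⁻⁵
On a pressure surface, geostrophic balance gives V_g = (g/f)|∂Z/∂n|:
V_g = 9.81 × 8.71×10⁻⁵ / 1.28×10⁻⁴ = 6.70 m/s
Converting: 6.70 m/s × 3.6 = 24.1 km/h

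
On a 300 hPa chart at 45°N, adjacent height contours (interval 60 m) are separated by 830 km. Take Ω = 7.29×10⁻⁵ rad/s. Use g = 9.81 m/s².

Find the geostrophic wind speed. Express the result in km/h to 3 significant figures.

24.8 km/h

Coriolis parameter at 45°N:
f = 2Ω sin φ = 2 × 7.29×10⁻⁵ × sin 45° = 1.03×10⁻⁴ s⁻¹
Height gradient: |∂Z/∂n| = 60 m / 830000 m = 7.23×10⁻⁵
On a pressure surface, geostrophic balance gives V_g = (g/f)|∂Z/∂n|:
V_g = 9.81 × 7.23×10⁻⁵ / 1.03×10⁻⁴ = 6.88 m/s
Converting: 6.88 m/s × 3.6 = 24.8 km/h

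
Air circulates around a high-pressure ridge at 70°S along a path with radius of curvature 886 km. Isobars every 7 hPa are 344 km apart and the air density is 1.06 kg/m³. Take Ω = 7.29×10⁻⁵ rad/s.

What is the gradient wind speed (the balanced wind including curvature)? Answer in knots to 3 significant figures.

Coriolis parameter at 70°S:
f = 2Ω sin φ = 2 × 7.29×10⁻⁵ × sin 70° = 1.37×10⁻⁴ s⁻¹
Pressure gradient: |∂P/∂n| = 700 Pa / 344000 m = 2.03×10⁻³ Pa/m
Geostrophic speed: V_g = |∂P/∂n|/(fρ) = 2.03×10⁻³/(1.37×10⁻⁴ × 1.06) = 14.0 m/s
Around a high, pressure-gradient force acts outward with centrifugal, so Coriolis balances both:
fV = (1/ρ)|∂P/∂n| + V²/R  →  V² − fR·V + fR·V_g = 0
With fR = 1.37×10⁻⁴ × 886×10³ m = 121 m/s:
V = [fR − √((fR)² − 4 fR V_g)]/2 = [121 − √(121² − 4×121×14)]/2 = 16.2 m/s
Supergeostrophic (V > V_g = 14 m/s), as expected around a high.
Converting: 16.2 m/s × 1.944 = 31.4 knots

31.4 knots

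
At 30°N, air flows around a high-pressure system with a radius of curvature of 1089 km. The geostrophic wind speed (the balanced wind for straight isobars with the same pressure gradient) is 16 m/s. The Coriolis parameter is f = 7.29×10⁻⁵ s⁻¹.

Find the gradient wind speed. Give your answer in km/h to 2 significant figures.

Around a high, pressure-gradient force acts outward with centrifugal, so Coriolis balances both:
fV = (1/ρ)|∂P/∂n| + V²/R  →  V² − fR·V + fR·V_g = 0
With fR = 7.29×10⁻⁵ × 1089×10³ m = 79.4 m/s:
V = [fR − √((fR)² − 4 fR V_g)]/2 = [79.4 − √(79.4² − 4×79.4×16)]/2 = 22.2 m/s
Supergeostrophic (V > V_g = 16 m/s), as expected around a high.
Converting: 22.2 m/s × 3.6 = 80 km/h

80 km/h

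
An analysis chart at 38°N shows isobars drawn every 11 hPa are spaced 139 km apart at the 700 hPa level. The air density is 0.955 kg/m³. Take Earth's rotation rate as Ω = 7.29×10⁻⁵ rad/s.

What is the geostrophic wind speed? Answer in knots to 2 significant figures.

Coriolis parameter at 38°N:
f = 2Ω sin φ = 2 × 7.29×10⁻⁵ × sin 38° = 8.98×10⁻⁵ s⁻¹
Pressure gradient: |∂P/∂n| = 1100 Pa / 139000 m = 7.91×10⁻³ Pa/m
Geostrophic balance (pressure-gradient force = Coriolis force):
V_g = (1/(fρ)) |∂P/∂n| = 7.91×10⁻³ / (8.98×10⁻⁵ × 0.955) = 92.3 m/s
Converting: 92.3 m/s × 1.944 = 180 knots

180 knots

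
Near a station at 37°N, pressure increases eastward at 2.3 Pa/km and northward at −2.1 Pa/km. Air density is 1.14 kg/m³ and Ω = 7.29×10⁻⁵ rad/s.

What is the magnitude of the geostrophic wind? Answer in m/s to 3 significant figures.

31.1 m/s

Coriolis parameter at 37°N:
f = 2Ω sin φ = 2 × 7.29×10⁻⁵ × sin 37° = 8.77×10⁻⁵ s⁻¹
Component geostrophic relations (x east, y north):
u_g = −(1/(fρ)) ∂P/∂y,  v_g = (1/(fρ)) ∂P/∂x
u_g = −(−2.1×10⁻³)/(8.77×10⁻⁵ × 1.14) = 21.0 m/s;  v_g = (2.3×10⁻³)/(8.77×10⁻⁵ × 1.14) = 23.0 m/s
|V_g| = √(u_g² + v_g²) = 31.1 m/s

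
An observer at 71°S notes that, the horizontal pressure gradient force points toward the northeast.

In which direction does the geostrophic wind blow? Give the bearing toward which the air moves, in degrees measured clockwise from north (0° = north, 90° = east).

The pressure-gradient force points toward the northeast (bearing 045°).
Geostrophic balance: in the Southern Hemisphere the Coriolis force deflects motion to the left, so the geostrophic wind blows 90° to the left of the pressure-gradient force (low pressure on the right).
Rotating 045° by 90° counterclockwise gives 315° — the wind blows toward the northwest.

315°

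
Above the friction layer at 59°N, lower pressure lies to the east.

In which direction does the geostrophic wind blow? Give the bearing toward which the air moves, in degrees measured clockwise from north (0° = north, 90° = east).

180°

The pressure-gradient force points toward the east (bearing 090°).
Geostrophic balance: in the Northern Hemisphere the Coriolis force deflects motion to the right, so the geostrophic wind blows 90° to the right of the pressure-gradient force (low pressure on the left).
Rotating 090° by 90° clockwise gives 180° — the wind blows toward the south.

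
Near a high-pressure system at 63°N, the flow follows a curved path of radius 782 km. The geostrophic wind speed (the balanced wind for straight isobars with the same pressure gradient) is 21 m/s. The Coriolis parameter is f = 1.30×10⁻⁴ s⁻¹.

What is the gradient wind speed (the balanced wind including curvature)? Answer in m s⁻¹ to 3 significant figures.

Around a high, pressure-gradient force acts outward with centrifugal, so Coriolis balances both:
fV = (1/ρ)|∂P/∂n| + V²/R  →  V² − fR·V + fR·V_g = 0
With fR = 1.30×10⁻⁴ × 782×10³ m = 102 m/s:
V = [fR − √((fR)² − 4 fR V_g)]/2 = [102 − √(102² − 4×102×21)]/2 = 29.6 m/s
Supergeostrophic (V > V_g = 21 m/s), as expected around a high.

29.6 m s⁻¹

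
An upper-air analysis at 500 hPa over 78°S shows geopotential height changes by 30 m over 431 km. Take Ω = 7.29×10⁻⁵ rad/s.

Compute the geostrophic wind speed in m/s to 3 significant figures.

Coriolis parameter at 78°S:
f = 2Ω sin φ = 2 × 7.29×10⁻⁵ × sin 78° = 1.43×10⁻⁴ s⁻¹
Height gradient: |∂Z/∂n| = 30 m / 431000 m = 6.96×10⁻⁵
On a pressure surface, geostrophic balance gives V_g = (g/f)|∂Z/∂n|:
V_g = 9.81 × 6.96×10⁻⁵ / 1.43×10⁻⁴ = 4.79 m/s

4.79 m/s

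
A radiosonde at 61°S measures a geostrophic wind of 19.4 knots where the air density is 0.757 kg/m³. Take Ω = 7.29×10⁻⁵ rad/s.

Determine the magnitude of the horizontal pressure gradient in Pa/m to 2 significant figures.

Coriolis parameter at 61°S:
f = 2Ω sin φ = 2 × 7.29×10⁻⁵ × sin 61° = 1.28×10⁻⁴ s⁻¹
Wind speed in SI: 19.4 knots = 9.98 m/s
Geostrophic balance rearranged: |∂P/∂n| = f ρ V_g
|∂P/∂n| = 1.28×10⁻⁴ × 0.757 × 9.98 = 9.63×10⁻⁴ Pa/m

9.6×10⁻⁴ Pa/m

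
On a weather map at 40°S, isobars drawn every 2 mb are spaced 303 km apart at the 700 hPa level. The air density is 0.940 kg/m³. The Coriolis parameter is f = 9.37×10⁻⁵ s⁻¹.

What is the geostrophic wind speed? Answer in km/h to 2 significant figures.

27 km/h

Pressure gradient: |∂P/∂n| = 200 Pa / 303000 m = 6.60×10⁻⁴ Pa/m
Geostrophic balance (pressure-gradient force = Coriolis force):
V_g = (1/(fρ)) |∂P/∂n| = 6.60×10⁻⁴ / (9.37×10⁻⁵ × 0.940) = 7.49 m/s
Converting: 7.49 m/s × 3.6 = 27 km/h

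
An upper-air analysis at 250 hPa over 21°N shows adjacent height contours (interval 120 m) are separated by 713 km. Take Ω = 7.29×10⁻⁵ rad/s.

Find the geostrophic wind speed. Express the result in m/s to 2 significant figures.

Coriolis parameter at 21°N:
f = 2Ω sin φ = 2 × 7.29×10⁻⁵ × sin 21° = 5.23×10⁻⁵ s⁻¹
Height gradient: |∂Z/∂n| = 120 m / 713000 m = 1.68×10⁻⁴
On a pressure surface, geostrophic balance gives V_g = (g/f)|∂Z/∂n|:
V_g = 9.81 × 1.68×10⁻⁴ / 5.23×10⁻⁵ = 31.6 m/s

32 m/s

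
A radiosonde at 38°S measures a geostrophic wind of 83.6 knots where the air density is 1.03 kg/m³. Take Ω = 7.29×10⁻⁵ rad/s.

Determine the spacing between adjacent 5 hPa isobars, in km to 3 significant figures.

Coriolis parameter at 38°S:
f = 2Ω sin φ = 2 × 7.29×10⁻⁵ × sin 38° = 8.98×10⁻⁵ s⁻¹
Wind speed in SI: 83.6 knots = 43.0 m/s
Geostrophic balance rearranged: |∂P/∂n| = f ρ V_g
|∂P/∂n| = 8.98×10⁻⁵ × 1.03 × 43.0 = 3.98×10⁻³ Pa/m
Isobar spacing: Δn = ΔP/|∂P/∂n| = 500 Pa / 3.98×10⁻³ Pa/m = 125744 m ≈ 126 km

126 km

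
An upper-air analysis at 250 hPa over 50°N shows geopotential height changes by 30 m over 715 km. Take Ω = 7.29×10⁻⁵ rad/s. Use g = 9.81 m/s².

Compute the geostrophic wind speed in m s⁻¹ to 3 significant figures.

Coriolis parameter at 50°N:
f = 2Ω sin φ = 2 × 7.29×10⁻⁵ × sin 50° = 1.12×10⁻⁴ s⁻¹
Height gradient: |∂Z/∂n| = 30 m / 715000 m = 4.20×10⁻⁵
On a pressure surface, geostrophic balance gives V_g = (g/f)|∂Z/∂n|:
V_g = 9.81 × 4.20×10⁻⁵ / 1.12×10⁻⁴ = 3.69 m/s

3.69 m s⁻¹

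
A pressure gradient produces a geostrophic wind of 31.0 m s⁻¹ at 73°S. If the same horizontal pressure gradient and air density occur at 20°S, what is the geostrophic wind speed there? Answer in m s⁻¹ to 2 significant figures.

87 m s⁻¹

With the same pressure gradient and density, V_g ∝ 1/f ∝ 1/sin φ.
V₂ = V₁ · sin φ₁ / sin φ₂ = 31.0 × sin 73° / sin 20°
V₂ = 31.0 × 0.9563/0.3420 = 87 m s⁻¹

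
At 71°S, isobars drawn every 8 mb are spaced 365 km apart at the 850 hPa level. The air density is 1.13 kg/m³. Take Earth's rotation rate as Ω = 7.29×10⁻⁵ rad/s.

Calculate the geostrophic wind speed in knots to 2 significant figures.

Coriolis parameter at 71°S:
f = 2Ω sin φ = 2 × 7.29×10⁻⁵ × sin 71° = 1.38×10⁻⁴ s⁻¹
Pressure gradient: |∂P/∂n| = 800 Pa / 365000 m = 2.19×10⁻³ Pa/m
Geostrophic balance (pressure-gradient force = Coriolis force):
V_g = (1/(fρ)) |∂P/∂n| = 2.19×10⁻³ / (1.38×10⁻⁴ × 1.13) = 14.1 m/s
Converting: 14.1 m/s × 1.944 = 27 knots

27 knots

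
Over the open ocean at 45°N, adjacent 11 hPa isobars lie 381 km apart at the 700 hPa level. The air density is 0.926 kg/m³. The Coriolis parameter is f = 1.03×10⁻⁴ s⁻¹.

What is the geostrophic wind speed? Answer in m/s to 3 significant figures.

30.3 m/s

Pressure gradient: |∂P/∂n| = 1100 Pa / 381000 m = 2.89×10⁻³ Pa/m
Geostrophic balance (pressure-gradient force = Coriolis force):
V_g = (1/(fρ)) |∂P/∂n| = 2.89×10⁻³ / (1.03×10⁻⁴ × 0.926) = 30.3 m/s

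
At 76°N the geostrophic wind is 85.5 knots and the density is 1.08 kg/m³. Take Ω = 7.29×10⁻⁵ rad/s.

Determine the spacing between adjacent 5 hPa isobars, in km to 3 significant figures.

74.4 km

Coriolis parameter at 76°N:
f = 2Ω sin φ = 2 × 7.29×10⁻⁵ × sin 76° = 1.41×10⁻⁴ s⁻¹
Wind speed in SI: 85.5 knots = 44.0 m/s
Geostrophic balance rearranged: |∂P/∂n| = f ρ V_g
|∂P/∂n| = 1.41×10⁻⁴ × 1.08 × 44.0 = 6.72×10⁻³ Pa/m
Isobar spacing: Δn = ΔP/|∂P/∂n| = 500 Pa / 6.72×10⁻³ Pa/m = 74401 m ≈ 74.4 km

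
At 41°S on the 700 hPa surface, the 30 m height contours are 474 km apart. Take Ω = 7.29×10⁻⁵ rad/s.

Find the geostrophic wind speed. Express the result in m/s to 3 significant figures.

6.49 m/s

Coriolis parameter at 41°S:
f = 2Ω sin φ = 2 × 7.29×10⁻⁵ × sin 41° = 9.57×10⁻⁵ s⁻¹
Height gradient: |∂Z/∂n| = 30 m / 474000 m = 6.33×10⁻⁵
On a pressure surface, geostrophic balance gives V_g = (g/f)|∂Z/∂n|:
V_g = 9.81 × 6.33×10⁻⁵ / 9.57×10⁻⁵ = 6.49 m/s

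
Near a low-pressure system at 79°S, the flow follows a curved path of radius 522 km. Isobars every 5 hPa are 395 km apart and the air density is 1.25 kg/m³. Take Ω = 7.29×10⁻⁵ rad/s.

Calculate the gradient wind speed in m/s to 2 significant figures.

6.5 m/s

Coriolis parameter at 79°S:
f = 2Ω sin φ = 2 × 7.29×10⁻⁵ × sin 79° = 1.43×10⁻⁴ s⁻¹
Pressure gradient: |∂P/∂n| = 500 Pa / 395000 m = 1.27×10⁻³ Pa/m
Geostrophic speed: V_g = |∂P/∂n|/(fρ) = 1.27×10⁻³/(1.43×10⁻⁴ × 1.25) = 7.08 m/s
Around a low, centrifugal force acts outward with Coriolis, so pressure-gradient force balances both:
(1/ρ)|∂P/∂n| = fV + V²/R  →  V² + fR·V − fR·V_g = 0
With fR = 1.43×10⁻⁴ × 522×10³ m = 74.7 m/s:
V = [−fR + √((fR)² + 4 fR V_g)]/2 = [−74.7 + √(74.7² + 4×74.7×7.08)]/2 = 6.51 m/s
Subgeostrophic (V < V_g = 7.08 m/s), as expected around a low.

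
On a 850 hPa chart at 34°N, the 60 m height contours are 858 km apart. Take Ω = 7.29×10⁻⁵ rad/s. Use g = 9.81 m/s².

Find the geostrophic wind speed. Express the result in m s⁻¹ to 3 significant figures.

8.41 m s⁻¹

Coriolis parameter at 34°N:
f = 2Ω sin φ = 2 × 7.29×10⁻⁵ × sin 34° = 8.15×10⁻⁵ s⁻¹
Height gradient: |∂Z/∂n| = 60 m / 858000 m = 6.99×10⁻⁵
On a pressure surface, geostrophic balance gives V_g = (g/f)|∂Z/∂n|:
V_g = 9.81 × 6.99×10⁻⁵ / 8.15×10⁻⁵ = 8.41 m/s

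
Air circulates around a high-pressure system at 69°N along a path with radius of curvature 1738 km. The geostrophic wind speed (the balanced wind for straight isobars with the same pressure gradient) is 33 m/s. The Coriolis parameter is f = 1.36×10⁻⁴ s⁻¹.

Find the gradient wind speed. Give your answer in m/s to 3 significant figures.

Around a high, pressure-gradient force acts outward with centrifugal, so Coriolis balances both:
fV = (1/ρ)|∂P/∂n| + V²/R  →  V² − fR·V + fR·V_g = 0
With fR = 1.36×10⁻⁴ × 1738×10³ m = 236 m/s:
V = [fR − √((fR)² − 4 fR V_g)]/2 = [236 − √(236² − 4×236×33)]/2 = 39.7 m/s
Supergeostrophic (V > V_g = 33 m/s), as expected around a high.

39.7 m/s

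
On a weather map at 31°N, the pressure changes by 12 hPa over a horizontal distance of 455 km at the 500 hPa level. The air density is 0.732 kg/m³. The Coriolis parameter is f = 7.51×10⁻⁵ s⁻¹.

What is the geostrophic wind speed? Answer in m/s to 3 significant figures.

Pressure gradient: |∂P/∂n| = 1200 Pa / 455000 m = 2.64×10⁻³ Pa/m
Geostrophic balance (pressure-gradient force = Coriolis force):
V_g = (1/(fρ)) |∂P/∂n| = 2.64×10⁻³ / (7.51×10⁻⁵ × 0.732) = 48.0 m/s

48.0 m/s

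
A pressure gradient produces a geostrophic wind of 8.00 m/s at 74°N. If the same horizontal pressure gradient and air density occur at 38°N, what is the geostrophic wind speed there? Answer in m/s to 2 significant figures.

12 m/s

With the same pressure gradient and density, V_g ∝ 1/f ∝ 1/sin φ.
V₂ = V₁ · sin φ₁ / sin φ₂ = 8.00 × sin 74° / sin 38°
V₂ = 8.00 × 0.9613/0.6157 = 12 m/s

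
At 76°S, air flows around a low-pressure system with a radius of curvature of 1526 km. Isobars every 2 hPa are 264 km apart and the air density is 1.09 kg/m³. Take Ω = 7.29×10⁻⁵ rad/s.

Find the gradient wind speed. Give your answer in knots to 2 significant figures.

9.3 knots

Coriolis parameter at 76°S:
f = 2Ω sin φ = 2 × 7.29×10⁻⁵ × sin 76° = 1.41×10⁻⁴ s⁻¹
Pressure gradient: |∂P/∂n| = 200 Pa / 264000 m = 7.58×10⁻⁴ Pa/m
Geostrophic speed: V_g = |∂P/∂n|/(fρ) = 7.58×10⁻⁴/(1.41×10⁻⁴ × 1.09) = 4.91 m/s
Around a low, centrifugal force acts outward with Coriolis, so pressure-gradient force balances both:
(1/ρ)|∂P/∂n| = fV + V²/R  →  V² + fR·V − fR·V_g = 0
With fR = 1.41×10⁻⁴ × 1526×10³ m = 216 m/s:
V = [−fR + √((fR)² + 4 fR V_g)]/2 = [−216 + √(216² + 4×216×4.91)]/2 = 4.81 m/s
Subgeostrophic (V < V_g = 4.91 m/s), as expected around a low.
Converting: 4.81 m/s × 1.944 = 9.3 knots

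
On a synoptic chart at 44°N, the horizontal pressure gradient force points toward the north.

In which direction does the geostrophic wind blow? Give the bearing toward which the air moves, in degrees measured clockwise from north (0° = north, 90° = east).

The pressure-gradient force points toward the north (bearing 000°).
Geostrophic balance: in the Northern Hemisphere the Coriolis force deflects motion to the right, so the geostrophic wind blows 90° to the right of the pressure-gradient force (low pressure on the left).
Rotating 000° by 90° clockwise gives 090° — the wind blows toward the east.

090°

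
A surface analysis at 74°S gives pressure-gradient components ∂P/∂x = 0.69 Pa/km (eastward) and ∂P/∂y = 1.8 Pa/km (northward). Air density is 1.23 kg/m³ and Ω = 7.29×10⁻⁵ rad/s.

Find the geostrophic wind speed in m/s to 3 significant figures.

11.2 m/s

Coriolis parameter at 74°S:
f = 2Ω sin φ = 2 × 7.29×10⁻⁵ × sin 74° = 1.40×10⁻⁴ s⁻¹
In the Southern Hemisphere f is negative: f = −1.40×10⁻⁴ s⁻¹.
Component geostrophic relations (x east, y north):
u_g = −(1/(fρ)) ∂P/∂y,  v_g = (1/(fρ)) ∂P/∂x
u_g = −(1.8×10⁻³)/(−1.40×10⁻⁴ × 1.23) = 10.4 m/s;  v_g = (0.69×10⁻³)/(−1.40×10⁻⁴ × 1.23) = −4.00 m/s
|V_g| = √(u_g² + v_g²) = 11.2 m/s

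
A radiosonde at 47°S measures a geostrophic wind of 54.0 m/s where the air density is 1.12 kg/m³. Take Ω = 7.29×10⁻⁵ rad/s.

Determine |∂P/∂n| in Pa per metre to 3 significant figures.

Coriolis parameter at 47°S:
f = 2Ω sin φ = 2 × 7.29×10⁻⁵ × sin 47° = 1.07×10⁻⁴ s⁻¹
Geostrophic balance rearranged: |∂P/∂n| = f ρ V_g
|∂P/∂n| = 1.07×10⁻⁴ × 1.12 × 54.0 = 6.45×10⁻³ Pa/m

6.45×10⁻³ Pa/m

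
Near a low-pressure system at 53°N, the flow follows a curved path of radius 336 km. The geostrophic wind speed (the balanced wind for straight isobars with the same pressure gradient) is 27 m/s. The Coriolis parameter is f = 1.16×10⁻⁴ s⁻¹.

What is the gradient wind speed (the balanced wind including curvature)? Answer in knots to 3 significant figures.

35.7 knots

Around a low, centrifugal force acts outward with Coriolis, so pressure-gradient force balances both:
(1/ρ)|∂P/∂n| = fV + V²/R  →  V² + fR·V − fR·V_g = 0
With fR = 1.16×10⁻⁴ × 336×10³ m = 39.0 m/s:
V = [−fR + √((fR)² + 4 fR V_g)]/2 = [−39.0 + √(39.0² + 4×39.0×27)]/2 = 18.4 m/s
Subgeostrophic (V < V_g = 27 m/s), as expected around a low.
Converting: 18.4 m/s × 1.944 = 35.7 knots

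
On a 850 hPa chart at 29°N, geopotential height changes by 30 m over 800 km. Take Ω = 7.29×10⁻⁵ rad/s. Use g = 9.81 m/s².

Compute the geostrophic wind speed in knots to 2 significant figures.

Coriolis parameter at 29°N:
f = 2Ω sin φ = 2 × 7.29×10⁻⁵ × sin 29° = 7.07×10⁻⁵ s⁻¹
Height gradient: |∂Z/∂n| = 30 m / 800000 m = 3.75×10⁻⁵
On a pressure surface, geostrophic balance gives V_g = (g/f)|∂Z/∂n|:
V_g = 9.81 × 3.75×10⁻⁵ / 7.07×10⁻⁵ = 5.20 m/s
Converting: 5.20 m/s × 1.944 = 10 knots

10 knots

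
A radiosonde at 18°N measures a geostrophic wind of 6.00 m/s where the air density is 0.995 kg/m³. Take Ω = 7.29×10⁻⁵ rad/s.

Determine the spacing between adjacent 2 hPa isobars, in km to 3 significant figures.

744 km

Coriolis parameter at 18°N:
f = 2Ω sin φ = 2 × 7.29×10⁻⁵ × sin 18° = 4.51×10⁻⁵ s⁻¹
Geostrophic balance rearranged: |∂P/∂n| = f ρ V_g
|∂P/∂n| = 4.51×10⁻⁵ × 0.995 × 6.00 = 2.69×10⁻⁴ Pa/m
Isobar spacing: Δn = ΔP/|∂P/∂n| = 200 Pa / 2.69×10⁻⁴ Pa/m = 743560 m ≈ 744 km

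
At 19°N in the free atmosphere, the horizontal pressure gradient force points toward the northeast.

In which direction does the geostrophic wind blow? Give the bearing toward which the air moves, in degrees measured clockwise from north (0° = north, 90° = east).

The pressure-gradient force points toward the northeast (bearing 045°).
Geostrophic balance: in the Northern Hemisphere the Coriolis force deflects motion to the right, so the geostrophic wind blows 90° to the right of the pressure-gradient force (low pressure on the left).
Rotating 045° by 90° clockwise gives 135° — the wind blows toward the southeast.

135°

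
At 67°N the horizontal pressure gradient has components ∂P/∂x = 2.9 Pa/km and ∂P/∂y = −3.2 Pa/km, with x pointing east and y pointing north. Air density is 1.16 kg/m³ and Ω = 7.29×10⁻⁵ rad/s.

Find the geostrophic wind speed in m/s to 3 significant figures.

27.7 m/s

Coriolis parameter at 67°N:
f = 2Ω sin φ = 2 × 7.29×10⁻⁵ × sin 67° = 1.34×10⁻⁴ s⁻¹
Component geostrophic relations (x east, y north):
u_g = −(1/(fρ)) ∂P/∂y,  v_g = (1/(fρ)) ∂P/∂x
u_g = −(−3.2×10⁻³)/(1.34×10⁻⁴ × 1.16) = 20.6 m/s;  v_g = (2.9×10⁻³)/(1.34×10⁻⁴ × 1.16) = 18.6 m/s
|V_g| = √(u_g² + v_g²) = 27.7 m/s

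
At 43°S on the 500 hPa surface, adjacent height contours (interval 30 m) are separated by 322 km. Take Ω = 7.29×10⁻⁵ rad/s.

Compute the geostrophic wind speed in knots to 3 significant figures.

Coriolis parameter at 43°S:
f = 2Ω sin φ = 2 × 7.29×10⁻⁵ × sin 43° = 9.94×10⁻⁵ s⁻¹
Height gradient: |∂Z/∂n| = 30 m / 322000 m = 9.32×10⁻⁵
On a pressure surface, geostrophic balance gives V_g = (g/f)|∂Z/∂n|:
V_g = 9.81 × 9.32×10⁻⁵ / 9.94×10⁻⁵ = 9.19 m/s
Converting: 9.19 m/s × 1.944 = 17.9 knots

17.9 knots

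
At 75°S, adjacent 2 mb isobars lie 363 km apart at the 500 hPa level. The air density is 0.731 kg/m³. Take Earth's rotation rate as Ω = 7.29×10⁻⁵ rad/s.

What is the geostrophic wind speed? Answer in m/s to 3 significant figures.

Coriolis parameter at 75°S:
f = 2Ω sin φ = 2 × 7.29×10⁻⁵ × sin 75° = 1.41×10⁻⁴ s⁻¹
Pressure gradient: |∂P/∂n| = 200 Pa / 363000 m = 5.51×10⁻⁴ Pa/m
Geostrophic balance (pressure-gradient force = Coriolis force):
V_g = (1/(fρ)) |∂P/∂n| = 5.51×10⁻⁴ / (1.41×10⁻⁴ × 0.731) = 5.35 m/s

5.35 m/s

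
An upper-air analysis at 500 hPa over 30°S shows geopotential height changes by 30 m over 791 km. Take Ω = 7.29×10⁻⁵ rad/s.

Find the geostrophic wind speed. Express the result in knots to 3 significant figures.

9.92 knots

Coriolis parameter at 30°S:
f = 2Ω sin φ = 2 × 7.29×10⁻⁵ × sin 30° = 7.29×10⁻⁵ s⁻¹
Height gradient: |∂Z/∂n| = 30 m / 791000 m = 3.79×10⁻⁵
On a pressure surface, geostrophic balance gives V_g = (g/f)|∂Z/∂n|:
V_g = 9.81 × 3.79×10⁻⁵ / 7.29×10⁻⁵ = 5.10 m/s
Converting: 5.10 m/s × 1.944 = 9.92 knots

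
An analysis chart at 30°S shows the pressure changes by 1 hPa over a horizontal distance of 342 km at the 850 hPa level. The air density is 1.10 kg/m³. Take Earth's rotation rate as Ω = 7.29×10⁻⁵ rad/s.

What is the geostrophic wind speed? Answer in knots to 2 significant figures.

Coriolis parameter at 30°S:
f = 2Ω sin φ = 2 × 7.29×10⁻⁵ × sin 30° = 7.29×10⁻⁵ s⁻¹
Pressure gradient: |∂P/∂n| = 100 Pa / 342000 m = 2.92×10⁻⁴ Pa/m
Geostrophic balance (pressure-gradient force = Coriolis force):
V_g = (1/(fρ)) |∂P/∂n| = 2.92×10⁻⁴ / (7.29×10⁻⁵ × 1.10) = 3.65 m/s
Converting: 3.65 m/s × 1.944 = 7.1 knots

7.1 knots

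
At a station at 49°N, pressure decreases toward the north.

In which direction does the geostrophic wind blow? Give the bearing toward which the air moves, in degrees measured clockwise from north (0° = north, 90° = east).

090°

The pressure-gradient force points toward the north (bearing 000°).
Geostrophic balance: in the Northern Hemisphere the Coriolis force deflects motion to the right, so the geostrophic wind blows 90° to the right of the pressure-gradient force (low pressure on the left).
Rotating 000° by 90° clockwise gives 090° — the wind blows toward the east.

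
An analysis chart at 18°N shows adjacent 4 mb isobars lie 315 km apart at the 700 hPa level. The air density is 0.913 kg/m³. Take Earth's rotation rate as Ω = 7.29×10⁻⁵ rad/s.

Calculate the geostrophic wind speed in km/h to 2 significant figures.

Coriolis parameter at 18°N:
f = 2Ω sin φ = 2 × 7.29×10⁻⁵ × sin 18° = 4.51×10⁻⁵ s⁻¹
Pressure gradient: |∂P/∂n| = 400 Pa / 315000 m = 1.27×10⁻³ Pa/m
Geostrophic balance (pressure-gradient force = Coriolis force):
V_g = (1/(fρ)) |∂P/∂n| = 1.27×10⁻³ / (4.51×10⁻⁵ × 0.913) = 30.9 m/s
Converting: 30.9 m/s × 3.6 = 110 km/h

110 km/h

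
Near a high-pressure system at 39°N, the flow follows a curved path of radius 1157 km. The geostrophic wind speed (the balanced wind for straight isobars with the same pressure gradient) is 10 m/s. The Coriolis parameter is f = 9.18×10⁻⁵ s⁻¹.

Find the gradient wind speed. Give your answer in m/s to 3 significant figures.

Around a high, pressure-gradient force acts outward with centrifugal, so Coriolis balances both:
fV = (1/ρ)|∂P/∂n| + V²/R  →  V² − fR·V + fR·V_g = 0
With fR = 9.18×10⁻⁵ × 1157×10³ m = 106 m/s:
V = [fR − √((fR)² − 4 fR V_g)]/2 = [106 − √(106² − 4×106×10)]/2 = 11.2 m/s
Supergeostrophic (V > V_g = 10 m/s), as expected around a high.

11.2 m/s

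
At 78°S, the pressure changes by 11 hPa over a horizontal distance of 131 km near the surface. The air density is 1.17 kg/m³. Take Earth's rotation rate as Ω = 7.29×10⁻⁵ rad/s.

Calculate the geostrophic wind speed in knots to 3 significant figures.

97.8 knots

Coriolis parameter at 78°S:
f = 2Ω sin φ = 2 × 7.29×10⁻⁵ × sin 78° = 1.43×10⁻⁴ s⁻¹
Pressure gradient: |∂P/∂n| = 1100 Pa / 131000 m = 8.40×10⁻³ Pa/m
Geostrophic balance (pressure-gradient force = Coriolis force):
V_g = (1/(fρ)) |∂P/∂n| = 8.40×10⁻³ / (1.43×10⁻⁴ × 1.17) = 50.3 m/s
Converting: 50.3 m/s × 1.944 = 97.8 knots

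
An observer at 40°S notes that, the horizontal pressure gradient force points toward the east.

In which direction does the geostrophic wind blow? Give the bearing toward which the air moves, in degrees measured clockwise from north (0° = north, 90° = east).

000°

The pressure-gradient force points toward the east (bearing 090°).
Geostrophic balance: in the Southern Hemisphere the Coriolis force deflects motion to the left, so the geostrophic wind blows 90° to the left of the pressure-gradient force (low pressure on the right).
Rotating 090° by 90° counterclockwise gives 000° — the wind blows toward the north.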